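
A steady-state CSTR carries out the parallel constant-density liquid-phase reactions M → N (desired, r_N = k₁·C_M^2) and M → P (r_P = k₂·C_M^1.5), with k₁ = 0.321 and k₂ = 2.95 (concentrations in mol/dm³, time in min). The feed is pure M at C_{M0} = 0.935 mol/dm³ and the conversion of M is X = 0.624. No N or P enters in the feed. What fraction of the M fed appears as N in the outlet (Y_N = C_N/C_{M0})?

0.0378

Exit C_M = C_{M0}(1−X) = 0.935×0.376 = 0.3516 mol/dm³.
In a CSTR the entire volume is at exit conditions, so r_N = 0.321×0.3516^2 = 0.03967 and r_P = 2.95×0.3516^1.5 = 0.6149.
Fraction of consumed M going to N: r_N/(r_N+r_P) = 0.06061.
C_N = 0.06061·C_{M0}·X = 0.06061×0.935×0.624 = 0.0354 mol/dm³; Y_N = C_N/C_{M0} = 0.0378.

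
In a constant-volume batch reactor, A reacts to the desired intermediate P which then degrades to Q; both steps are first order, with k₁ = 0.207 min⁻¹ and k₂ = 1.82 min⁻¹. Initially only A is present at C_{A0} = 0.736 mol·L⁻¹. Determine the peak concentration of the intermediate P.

0.0633 mol·L⁻¹

At the optimum, C_{P,max}/C_{A0} = (k₁/k₂)^[k₂/(k₂−k₁)].
= (0.207/1.82)^(1.82/(1.82−0.207)) = (0.1137)^(1.128) = 0.08605.
C_{P,max} = 0.08605×0.736 = 0.0633 mol·L⁻¹.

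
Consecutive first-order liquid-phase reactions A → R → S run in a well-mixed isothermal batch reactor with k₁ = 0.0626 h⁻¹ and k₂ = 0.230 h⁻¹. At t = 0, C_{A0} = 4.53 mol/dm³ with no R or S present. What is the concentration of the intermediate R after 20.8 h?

0.447 mol/dm³

The intermediate concentration in a first-order A→B→C sequence is C_R = k₁C_{A0}(e^(−k₁t) − e^(−k₂t))/(k₂−k₁).
e^(−k₁t) = e^(−0.0626×20.8) = e^(−1.302) = 0.2720; e^(−k₂t) = e^(−4.784) = 0.008362.
C_R = 0.0626×4.53/(0.230−0.0626) × (0.2720−0.008362) = 1.694×0.2636 = 0.4465 mol/dm³.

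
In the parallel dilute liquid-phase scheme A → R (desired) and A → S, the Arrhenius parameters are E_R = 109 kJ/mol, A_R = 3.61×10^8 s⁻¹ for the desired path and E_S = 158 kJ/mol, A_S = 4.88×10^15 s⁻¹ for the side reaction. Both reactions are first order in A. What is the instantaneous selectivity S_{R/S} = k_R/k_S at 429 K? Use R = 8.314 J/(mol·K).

k_R/k_S = (A_R/A_S)·exp[−(E_R−E_S)/(RT)] = (A_R/A_S)·exp[(E_S−E_R)/(RT)].
(E_S−E_R)/(RT) = (158−109)×10³/(8.314×429) = 49000/3567 = 13.74.
k_R/k_S = (3.61×10^8/4.88×10^15)·exp(13.74) = 7.398×10^-8 × 9.256×10^5 = 0.0685.
Since E_R < E_S, lowering the temperature improves selectivity toward R.

0.0685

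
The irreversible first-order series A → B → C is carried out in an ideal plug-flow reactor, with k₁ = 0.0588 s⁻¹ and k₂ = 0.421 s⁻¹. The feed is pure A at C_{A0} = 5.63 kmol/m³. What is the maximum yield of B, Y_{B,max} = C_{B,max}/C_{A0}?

For a first-order series the maximum intermediate yield is C_{B,max}/C_{A0} = (k₁/k₂)^[k₂/(k₂−k₁)].
= (0.0588/0.421)^(0.421/(0.421−0.0588)) = (0.1397)^(1.162) = 0.1015.

0.101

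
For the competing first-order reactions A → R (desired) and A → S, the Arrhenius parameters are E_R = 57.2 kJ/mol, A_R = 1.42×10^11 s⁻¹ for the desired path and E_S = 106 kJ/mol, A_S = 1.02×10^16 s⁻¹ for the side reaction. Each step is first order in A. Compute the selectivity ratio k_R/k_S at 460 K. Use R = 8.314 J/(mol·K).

4.85

k_R/k_S = (A_R/A_S)·exp[−(E_R−E_S)/(RT)] = (A_R/A_S)·exp[(E_S−E_R)/(RT)].
(E_S−E_R)/(RT) = (106−57.2)×10³/(8.314×460) = 48800/3824 = 12.76.
k_R/k_S = (1.42×10^11/1.02×10^16)·exp(12.76) = 1.392×10^-5 × 3.480×10^5 = 4.85.
Since E_R < E_S, lowering the temperature improves selectivity toward R.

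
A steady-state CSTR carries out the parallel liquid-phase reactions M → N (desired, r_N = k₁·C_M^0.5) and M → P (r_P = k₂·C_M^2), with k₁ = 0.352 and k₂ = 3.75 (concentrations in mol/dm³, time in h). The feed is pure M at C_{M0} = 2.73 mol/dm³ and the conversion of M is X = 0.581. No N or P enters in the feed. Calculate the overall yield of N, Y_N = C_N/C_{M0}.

0.0414

Exit C_M = C_{M0}(1−X) = 2.73×0.419 = 1.144 mol/dm³.
In a CSTR the entire volume is at exit conditions, so r_N = 0.352×1.144^0.5 = 0.3765 and r_P = 3.75×1.144^2 = 4.907.
Fraction of consumed M going to N: r_N/(r_N+r_P) = 0.07126.
C_N = 0.07126·C_{M0}·X = 0.07126×2.73×0.581 = 0.113 mol/dm³; Y_N = C_N/C_{M0} = 0.0414.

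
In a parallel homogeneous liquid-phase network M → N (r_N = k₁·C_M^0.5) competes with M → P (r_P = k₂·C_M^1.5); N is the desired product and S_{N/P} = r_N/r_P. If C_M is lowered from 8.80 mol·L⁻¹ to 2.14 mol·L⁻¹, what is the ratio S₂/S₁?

S_{N/P} = (k₁/k₂)·C_M⁻¹, so S₂/S₁ = (C_{M,2}/C_{M,1})⁻¹.
= 8.80/2.14 = 4.11.

4.11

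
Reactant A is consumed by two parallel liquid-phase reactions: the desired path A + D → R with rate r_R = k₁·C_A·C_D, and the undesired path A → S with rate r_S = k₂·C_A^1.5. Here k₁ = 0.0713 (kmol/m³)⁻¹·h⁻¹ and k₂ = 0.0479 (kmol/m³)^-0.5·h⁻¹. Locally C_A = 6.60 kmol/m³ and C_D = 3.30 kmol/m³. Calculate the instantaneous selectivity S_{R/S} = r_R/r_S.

1.91

S_{R/S} = r_R/r_S = (k₁·C_A·C_D)/(k₂·C_A^1.5) = (k₁/k₂)·C_A^-0.5·C_D.
= (0.0713×6.600×3.300) / (0.0479×6.600^1.5) = 1.553/0.8122 = 1.91.
The undesired path is higher order in A, so low C_A (CSTR or dilute feed) favours R.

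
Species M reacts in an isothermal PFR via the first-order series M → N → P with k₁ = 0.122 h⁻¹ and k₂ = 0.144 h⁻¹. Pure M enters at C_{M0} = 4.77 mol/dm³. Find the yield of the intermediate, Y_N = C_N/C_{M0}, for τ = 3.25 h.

0.257

The intermediate concentration in a first-order A→B→C sequence is C_N = k₁C_{M0}(e^(−k₁τ) − e^(−k₂τ))/(k₂−k₁).
e^(−k₁τ) = e^(−0.122×3.25) = e^(−0.3965) = 0.6727; e^(−k₂τ) = e^(−0.4680) = 0.6263.
C_N = 0.122×4.77/(0.144−0.122) × (0.6727−0.6263) = 26.45×0.04642 = 1.228 mol/dm³.
Y_N = C_N/C_{M0} = 1.228/4.77 = 0.257.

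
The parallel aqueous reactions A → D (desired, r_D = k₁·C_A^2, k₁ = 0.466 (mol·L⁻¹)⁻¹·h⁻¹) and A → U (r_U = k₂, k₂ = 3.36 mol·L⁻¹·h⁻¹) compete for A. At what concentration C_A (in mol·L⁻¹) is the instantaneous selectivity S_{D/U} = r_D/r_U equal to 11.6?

S_{D/U} = (k₁/k₂)·C_A^2 ⇒ C_A = (S·k₂/k₁)^(0.5).
= (11.6×3.36/0.466)^(0.5) = (83.64)^(0.5) = 9.15 mol·L⁻¹.

9.15 mol·L⁻¹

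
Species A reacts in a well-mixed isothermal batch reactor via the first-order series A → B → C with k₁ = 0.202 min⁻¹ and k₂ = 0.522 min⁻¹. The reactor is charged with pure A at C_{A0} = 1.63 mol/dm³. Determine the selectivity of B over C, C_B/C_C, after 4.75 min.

The intermediate concentration in a first-order A→B→C sequence is C_B = k₁C_{A0}(e^(−k₁t) − e^(−k₂t))/(k₂−k₁).
e^(−k₁t) = e^(−0.202×4.75) = e^(−0.9595) = 0.3831; e^(−k₂t) = e^(−2.480) = 0.08379.
C_B = 0.202×1.63/(0.522−0.202) × (0.3831−0.08379) = 1.029×0.2993 = 0.3080 mol/dm³.
C_A = C_{A0}e^(−k₁t) = 0.6244 mol/dm³, so C_C = C_{A0}−C_A−C_B = 0.6976 mol/dm³; C_B/C_C = 0.441.

0.441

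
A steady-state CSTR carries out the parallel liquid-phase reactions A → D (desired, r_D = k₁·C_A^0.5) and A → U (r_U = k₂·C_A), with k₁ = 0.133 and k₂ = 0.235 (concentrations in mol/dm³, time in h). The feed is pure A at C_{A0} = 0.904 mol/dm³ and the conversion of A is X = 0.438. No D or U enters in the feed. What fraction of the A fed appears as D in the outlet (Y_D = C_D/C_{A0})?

0.194

Exit C_A = C_{A0}(1−X) = 0.904×0.562 = 0.5080 mol/dm³.
A CSTR operates uniformly at the exit composition, giving r_D = 0.09480 and r_U = 0.1194 (each k·C_A^n at C_A = 0.5080).
Fraction of consumed A going to D: r_D/(r_D+r_U) = 0.4426.
C_D = 0.4426·C_{A0}·X = 0.4426×0.904×0.438 = 0.175 mol/dm³; Y_D = C_D/C_{A0} = 0.194.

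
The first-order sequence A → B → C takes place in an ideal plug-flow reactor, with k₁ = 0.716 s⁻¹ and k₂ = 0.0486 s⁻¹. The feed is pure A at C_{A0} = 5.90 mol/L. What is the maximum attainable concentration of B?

At the optimum, C_{B,max}/C_{A0} = (k₁/k₂)^[k₂/(k₂−k₁)].
= (0.716/0.0486)^(0.0486/(0.0486−0.716)) = (14.73)^(-0.07282) = 0.8221.
C_{B,max} = 0.8221×5.90 = 4.85 mol/L.

4.85 mol/L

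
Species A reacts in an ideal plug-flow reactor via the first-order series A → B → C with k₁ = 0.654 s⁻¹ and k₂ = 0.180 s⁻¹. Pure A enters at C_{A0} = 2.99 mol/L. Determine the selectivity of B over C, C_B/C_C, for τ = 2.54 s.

3.08

For first-order series with pure A initially, C_B(τ) = k₁C_{A0}/(k₂−k₁)·(e^(−k₁τ) − e^(−k₂τ)).
e^(−k₁τ) = e^(−0.654×2.54) = e^(−1.661) = 0.1899; e^(−k₂τ) = e^(−0.4572) = 0.6331.
C_B = 0.654×2.99/(0.180−0.654) × (0.1899−0.6331) = (-4.125)×(-0.4431) = 1.828 mol/L.
C_A = C_{A0}e^(−k₁τ) = 0.5679 mol/L, so C_C = C_{A0}−C_A−C_B = 0.5940 mol/L; C_B/C_C = 3.08.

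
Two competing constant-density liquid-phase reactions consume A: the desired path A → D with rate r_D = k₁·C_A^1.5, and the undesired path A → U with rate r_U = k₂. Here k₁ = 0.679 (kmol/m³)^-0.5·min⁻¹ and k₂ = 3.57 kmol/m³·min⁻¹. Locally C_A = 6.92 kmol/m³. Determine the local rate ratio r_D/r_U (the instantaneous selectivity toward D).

3.46

S_{D/U} = r_D/r_U = (k₁·C_A^1.5)/(k₂) = (k₁/k₂)·C_A^1.5.
= (0.679×6.920^1.5) / (3.57) = 12.36/3.570 = 3.46.
Since the desired path is higher order in A, keeping C_A high (PFR or concentrated feed) favours D.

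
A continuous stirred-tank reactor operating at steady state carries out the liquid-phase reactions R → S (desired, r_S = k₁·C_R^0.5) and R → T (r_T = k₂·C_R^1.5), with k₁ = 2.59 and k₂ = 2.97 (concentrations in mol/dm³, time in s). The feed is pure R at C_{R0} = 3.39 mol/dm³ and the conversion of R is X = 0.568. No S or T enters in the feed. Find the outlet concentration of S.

Exit C_R = C_{R0}(1−X) = 3.39×0.432 = 1.464 mol/dm³.
Rates in a CSTR are evaluated at the outlet concentration: r_S = 2.59×1.464^0.5 = 3.134, r_T = 2.97×1.464^1.5 = 5.264.
Fraction of consumed R going to S: r_S/(r_S+r_T) = 0.3732.
C_S = 0.3732·C_{R0}·X = 0.3732×3.39×0.568 = 0.719 mol/dm³.

0.719 mol/dm³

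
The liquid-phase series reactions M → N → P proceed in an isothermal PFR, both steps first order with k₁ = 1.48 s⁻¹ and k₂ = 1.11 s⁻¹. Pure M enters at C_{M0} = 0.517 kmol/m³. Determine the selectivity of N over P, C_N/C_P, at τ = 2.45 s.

The intermediate concentration in a first-order A→B→C sequence is C_N = k₁C_{M0}(e^(−k₁τ) − e^(−k₂τ))/(k₂−k₁).
e^(−k₁τ) = e^(−1.48×2.45) = e^(−3.626) = 0.02662; e^(−k₂τ) = e^(−2.720) = 0.06591.
C_N = 1.48×0.517/(1.11−1.48) × (0.02662−0.06591) = (-2.068)×(-0.03929) = 0.08124 kmol/m³.
C_M = C_{M0}e^(−k₁τ) = 0.01376 kmol/m³, so C_P = C_{M0}−C_M−C_N = 0.4220 kmol/m³; C_N/C_P = 0.193.

0.193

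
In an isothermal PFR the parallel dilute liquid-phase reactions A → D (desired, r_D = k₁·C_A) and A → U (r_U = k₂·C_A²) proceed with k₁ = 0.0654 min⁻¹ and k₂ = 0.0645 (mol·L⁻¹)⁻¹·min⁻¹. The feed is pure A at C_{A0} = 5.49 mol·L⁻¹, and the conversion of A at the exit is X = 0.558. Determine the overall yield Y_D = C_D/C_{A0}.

0.118

C_A = C_{A0}(1−X) = 2.427 mol·L⁻¹.
Along a PFR/batch, dC_D/dC_A = −r_D/(r_D+r_U) = −k₁/(k₁+k₂·C_A).
Integrating from C_{A0} to C_A: C_D = (0.0654/0.0645)·ln[(0.0654+0.0645·5.49)/(0.0654+0.0645·2.43)] = 1.014·ln(0.4195/0.2219) = 0.6457 mol·L⁻¹.
Y_D = C_D/C_{A0} = 0.6457/5.49 = 0.118.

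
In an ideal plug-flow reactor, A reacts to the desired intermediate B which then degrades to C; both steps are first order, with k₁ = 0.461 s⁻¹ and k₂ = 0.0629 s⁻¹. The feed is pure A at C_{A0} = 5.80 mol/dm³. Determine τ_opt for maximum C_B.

For first-order series the maximum of C_B occurs at τ_opt = ln(k₂/k₁)/(k₂−k₁).
= ln(0.0629/0.461)/(0.0629−0.461) = ln(0.1364)/-0.3981 = -1.992/-0.3981 = 5.00 s.

5.00 s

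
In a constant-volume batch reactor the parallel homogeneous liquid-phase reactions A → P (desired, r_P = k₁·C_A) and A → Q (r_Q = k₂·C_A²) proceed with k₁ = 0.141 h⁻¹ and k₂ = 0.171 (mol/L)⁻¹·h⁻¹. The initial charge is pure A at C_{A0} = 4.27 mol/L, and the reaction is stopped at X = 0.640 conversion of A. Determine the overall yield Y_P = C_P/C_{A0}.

C_A = C_{A0}(1−X) = 1.537 mol/L.
Along a PFR/batch, dC_P/dC_A = −r_P/(r_P+r_Q) = −k₁/(k₁+k₂·C_A).
Integrating from C_{A0} to C_A: C_P = (0.141/0.171)·ln[(0.141+0.171·4.27)/(0.141+0.171·1.54)] = 0.8246·ln(0.8712/0.4039) = 0.6339 mol/L.
Y_P = C_P/C_{A0} = 0.6339/4.27 = 0.148.

0.148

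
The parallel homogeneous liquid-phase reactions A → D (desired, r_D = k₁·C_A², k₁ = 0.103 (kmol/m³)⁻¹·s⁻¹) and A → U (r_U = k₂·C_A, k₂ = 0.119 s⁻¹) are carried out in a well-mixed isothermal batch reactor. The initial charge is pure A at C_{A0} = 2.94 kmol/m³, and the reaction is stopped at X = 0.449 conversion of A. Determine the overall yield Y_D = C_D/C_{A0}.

C_A = C_{A0}(1−X) = 1.620 kmol/m³.
Along a PFR/batch, dC_U/dC_A = −r_U/(r_D+r_U) = −k₂/(k₂+k₁·C_A).
Integrating from C_{A0} to C_A: C_U = (0.119/0.103)·ln[(0.119+0.103·2.94)/(0.119+0.103·1.62)] = 1.155·ln(0.4218/0.2859) = 0.4495 kmol/m³.
Then C_D = (C_{A0}−C_A) − C_U = 1.320 − 0.4495 = 0.8705 kmol/m³.
Y_D = C_D/C_{A0} = 0.8705/2.94 = 0.296.

0.296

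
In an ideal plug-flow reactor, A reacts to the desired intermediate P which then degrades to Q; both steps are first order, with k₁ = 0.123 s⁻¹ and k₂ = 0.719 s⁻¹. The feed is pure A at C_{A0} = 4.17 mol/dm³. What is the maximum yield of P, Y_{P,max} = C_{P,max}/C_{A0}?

For a first-order series the maximum intermediate yield is C_{P,max}/C_{A0} = (k₁/k₂)^[k₂/(k₂−k₁)].
= (0.123/0.719)^(0.719/(0.719−0.123)) = (0.1711)^(1.206) = 0.1188.

0.119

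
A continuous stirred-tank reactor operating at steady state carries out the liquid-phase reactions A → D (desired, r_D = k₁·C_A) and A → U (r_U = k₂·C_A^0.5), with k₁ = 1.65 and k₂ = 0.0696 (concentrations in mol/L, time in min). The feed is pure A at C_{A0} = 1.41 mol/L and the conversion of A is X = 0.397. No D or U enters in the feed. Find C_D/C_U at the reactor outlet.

21.9

Exit C_A = C_{A0}(1−X) = 1.41×0.603 = 0.8502 mol/L.
A CSTR operates uniformly at the exit composition, giving r_D = 1.403 and r_U = 0.06418 (each k·C_A^n at C_A = 0.8502).
Overall selectivity = C_D/C_U = r_Dτ/(r_Uτ) = r_D/r_U = 21.9.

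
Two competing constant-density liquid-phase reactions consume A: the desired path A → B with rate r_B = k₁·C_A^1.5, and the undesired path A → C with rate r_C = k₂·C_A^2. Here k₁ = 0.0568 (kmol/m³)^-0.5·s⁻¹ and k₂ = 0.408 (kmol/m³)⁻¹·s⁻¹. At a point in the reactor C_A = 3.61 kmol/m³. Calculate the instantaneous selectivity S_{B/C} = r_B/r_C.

0.0733

S_{B/C} = r_B/r_C = (k₁·C_A^1.5)/(k₂·C_A^2) = (k₁/k₂)·C_A^-0.5.
= (0.0568×3.610^1.5) / (0.408×3.610^2) = 0.3896/5.317 = 0.0733.
The undesired path is higher order in A, so low C_A (CSTR or dilute feed) favours B.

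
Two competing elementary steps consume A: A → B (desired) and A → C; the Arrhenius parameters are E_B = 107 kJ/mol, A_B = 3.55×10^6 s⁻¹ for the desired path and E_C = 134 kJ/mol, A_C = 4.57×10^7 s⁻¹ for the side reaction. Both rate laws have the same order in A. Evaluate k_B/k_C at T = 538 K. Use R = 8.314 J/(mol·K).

32.5

With equal orders, S_{B/C} = k_B/k_C = (A_B/A_C)·exp[(E_C−E_B)/(RT)].
(E_C−E_B)/(RT) = (134−107)×10³/(8.314×538) = 27000/4473 = 6.036.
k_B/k_C = (3.55×10^6/4.57×10^7)·exp(6.036) = 0.07768 × 418.3 = 32.5.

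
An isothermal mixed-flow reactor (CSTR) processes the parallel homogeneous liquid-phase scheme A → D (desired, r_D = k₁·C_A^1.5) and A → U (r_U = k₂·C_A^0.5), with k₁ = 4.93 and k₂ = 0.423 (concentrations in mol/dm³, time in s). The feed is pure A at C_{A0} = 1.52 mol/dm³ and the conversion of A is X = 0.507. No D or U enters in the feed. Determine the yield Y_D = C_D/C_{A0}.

0.455

Exit C_A = C_{A0}(1−X) = 1.52×0.493 = 0.7494 mol/dm³.
A CSTR operates uniformly at the exit composition, giving r_D = 3.198 and r_U = 0.3662 (each k·C_A^n at C_A = 0.7494).
Fraction of consumed A going to D: r_D/(r_D+r_U) = 0.8973.
C_D = 0.8973·C_{A0}·X = 0.8973×1.52×0.507 = 0.691 mol/dm³; Y_D = C_D/C_{A0} = 0.455.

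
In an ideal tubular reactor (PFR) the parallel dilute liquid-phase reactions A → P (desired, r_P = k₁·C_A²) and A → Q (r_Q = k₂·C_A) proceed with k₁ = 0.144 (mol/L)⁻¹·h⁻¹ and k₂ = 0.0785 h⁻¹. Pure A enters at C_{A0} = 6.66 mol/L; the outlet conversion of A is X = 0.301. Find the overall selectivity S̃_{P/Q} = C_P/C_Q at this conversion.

10.3

C_A = C_{A0}(1−X) = 4.655 mol/L.
Along a PFR/batch, dC_Q/dC_A = −r_Q/(r_P+r_Q) = −k₂/(k₂+k₁·C_A).
Integrating from C_{A0} to C_A: C_Q = (0.0785/0.144)·ln[(0.0785+0.144·6.66)/(0.0785+0.144·4.66)] = 0.5451·ln(1.038/0.7489) = 0.1777 mol/L.
Then C_P = (C_{A0}−C_A) − C_Q = 2.005 − 0.1777 = 1.827 mol/L.
S̃_{P/Q} = C_P/C_Q = 1.827/0.1777 = 10.3.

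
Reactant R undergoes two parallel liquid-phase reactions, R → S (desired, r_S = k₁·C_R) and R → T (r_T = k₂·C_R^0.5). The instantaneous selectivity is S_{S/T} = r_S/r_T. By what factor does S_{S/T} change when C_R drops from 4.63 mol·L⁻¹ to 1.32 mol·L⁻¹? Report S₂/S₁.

S_{S/T} = (k₁/k₂)·C_R^0.5, so S₂/S₁ = (C_{R,2}/C_{R,1})^0.5.
= (1.32/4.63)^0.5 = (0.2851)^0.5 = 0.534.

0.534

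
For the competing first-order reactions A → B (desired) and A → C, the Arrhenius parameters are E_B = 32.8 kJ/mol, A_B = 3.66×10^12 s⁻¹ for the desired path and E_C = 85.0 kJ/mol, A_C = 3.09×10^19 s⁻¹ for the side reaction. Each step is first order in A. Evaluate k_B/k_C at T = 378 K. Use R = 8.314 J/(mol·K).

1.94

k_B/k_C = (A_B/A_C)·exp[−(E_B−E_C)/(RT)] = (A_B/A_C)·exp[(E_C−E_B)/(RT)].
(E_C−E_B)/(RT) = (85.0−32.8)×10³/(8.314×378) = 52200/3143 = 16.61.
k_B/k_C = (3.66×10^12/3.09×10^19)·exp(16.61) = 1.184×10^-7 × 1.635×10^7 = 1.94.
Since E_B < E_C, lowering the temperature improves selectivity toward B.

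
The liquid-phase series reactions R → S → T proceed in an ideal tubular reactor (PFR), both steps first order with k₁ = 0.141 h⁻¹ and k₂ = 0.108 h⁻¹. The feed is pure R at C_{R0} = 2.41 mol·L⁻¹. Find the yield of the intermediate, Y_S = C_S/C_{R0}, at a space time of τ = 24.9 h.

For first-order series with pure R initially, C_S(τ) = k₁C_{R0}/(k₂−k₁)·(e^(−k₁τ) − e^(−k₂τ)).
e^(−k₁τ) = e^(−0.141×24.9) = e^(−3.511) = 0.02987; e^(−k₂τ) = e^(−2.689) = 0.06794.
C_S = 0.141×2.41/(0.108−0.141) × (0.02987−0.06794) = (-10.30)×(-0.03807) = 0.3920 mol·L⁻¹.
Y_S = C_S/C_{R0} = 0.3920/2.41 = 0.163.

0.163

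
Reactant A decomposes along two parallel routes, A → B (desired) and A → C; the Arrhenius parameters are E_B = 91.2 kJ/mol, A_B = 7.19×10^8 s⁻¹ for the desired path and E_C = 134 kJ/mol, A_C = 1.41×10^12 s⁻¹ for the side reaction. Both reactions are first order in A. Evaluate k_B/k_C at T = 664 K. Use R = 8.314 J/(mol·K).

1.19

Since both paths have the same order in A, the concentration cancels and S_{B/C} = k_B/k_C = (A_B/A_C)·exp[(E_C−E_B)/(RT)].
(E_C−E_B)/(RT) = (134−91.2)×10³/(8.314×664) = 42800/5520 = 7.753.
k_B/k_C = (7.19×10^8/1.41×10^12)·exp(7.753) = 5.099×10^-4 × 2328 = 1.19.
Since E_B < E_C, lowering the temperature improves selectivity toward B.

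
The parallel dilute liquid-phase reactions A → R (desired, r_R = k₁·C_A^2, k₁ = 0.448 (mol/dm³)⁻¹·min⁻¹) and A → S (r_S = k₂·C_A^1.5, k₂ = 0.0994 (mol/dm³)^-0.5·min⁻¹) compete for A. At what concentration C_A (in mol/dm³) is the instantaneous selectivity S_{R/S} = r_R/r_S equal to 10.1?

S_{R/S} = (k₁/k₂)·C_A^0.5 ⇒ C_A = (S·k₂/k₁)^(2).
= (10.1×0.0994/0.448)^(2) = (2.241)^(2) = 5.02 mol/dm³.

5.02 mol/dm³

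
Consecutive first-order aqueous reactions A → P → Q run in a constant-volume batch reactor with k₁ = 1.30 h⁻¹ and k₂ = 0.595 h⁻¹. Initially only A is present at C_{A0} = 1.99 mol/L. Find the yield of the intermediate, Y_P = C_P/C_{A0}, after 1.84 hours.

Solving the coupled first-order balances gives C_P(t) = [k₁/(k₂−k₁)]·C_{A0}·(e^(−k₁t) − e^(−k₂t)).
e^(−k₁t) = e^(−1.30×1.84) = e^(−2.392) = 0.09145; e^(−k₂t) = e^(−1.095) = 0.3346.
C_P = 1.30×1.99/(0.595−1.30) × (0.09145−0.3346) = (-3.670)×(-0.2432) = 0.8923 mol/L.
Y_P = C_P/C_{A0} = 0.8923/1.99 = 0.448.

0.448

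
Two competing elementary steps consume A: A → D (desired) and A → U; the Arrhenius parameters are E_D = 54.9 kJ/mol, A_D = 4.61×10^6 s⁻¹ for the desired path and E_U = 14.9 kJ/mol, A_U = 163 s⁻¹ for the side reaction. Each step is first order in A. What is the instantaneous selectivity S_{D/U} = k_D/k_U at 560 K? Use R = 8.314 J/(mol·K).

5.25

Since both paths have the same order in A, the concentration cancels and S_{D/U} = k_D/k_U = (A_D/A_U)·exp[(E_U−E_D)/(RT)].
(E_U−E_D)/(RT) = (14.9−54.9)×10³/(8.314×560) = -40000/4656 = -8.591.
k_D/k_U = (4.61×10^6/163)·exp(-8.591) = 28282 × 1.857×10^-4 = 5.25.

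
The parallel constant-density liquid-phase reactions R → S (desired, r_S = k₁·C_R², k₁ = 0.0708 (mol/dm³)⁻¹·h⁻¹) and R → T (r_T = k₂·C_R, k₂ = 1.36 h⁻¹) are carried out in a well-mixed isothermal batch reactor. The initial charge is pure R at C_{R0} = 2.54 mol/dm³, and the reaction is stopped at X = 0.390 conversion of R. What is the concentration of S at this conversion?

0.0951 mol/dm³

C_R = C_{R0}(1−X) = 1.549 mol/dm³.
Along a PFR/batch, dC_T/dC_R = −r_T/(r_S+r_T) = −k₂/(k₂+k₁·C_R).
Integrating from C_{R0} to C_R: C_T = (1.36/0.0708)·ln[(1.36+0.0708·2.54)/(1.36+0.0708·1.55)] = 19.21·ln(1.540/1.470) = 0.8955 mol/dm³.
Then C_S = (C_{R0}−C_R) − C_T = 0.9906 − 0.8955 = 0.09514 mol/dm³.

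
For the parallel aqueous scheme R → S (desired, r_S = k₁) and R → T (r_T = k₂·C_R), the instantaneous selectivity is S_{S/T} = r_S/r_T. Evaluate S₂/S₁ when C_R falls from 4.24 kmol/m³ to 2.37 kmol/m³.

1.79

S_{S/T} = (k₁/k₂)·C_R⁻¹, so S₂/S₁ = (C_{R,2}/C_{R,1})⁻¹.
= 4.24/2.37 = 1.79.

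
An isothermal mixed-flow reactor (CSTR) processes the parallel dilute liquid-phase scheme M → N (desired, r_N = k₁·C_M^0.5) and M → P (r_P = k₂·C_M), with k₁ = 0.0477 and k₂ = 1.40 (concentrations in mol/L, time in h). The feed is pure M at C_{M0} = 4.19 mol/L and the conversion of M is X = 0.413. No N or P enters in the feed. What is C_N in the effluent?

Exit C_M = C_{M0}(1−X) = 4.19×0.587 = 2.460 mol/L.
In a CSTR the entire volume is at exit conditions, so r_N = 0.0477×2.460^0.5 = 0.07481 and r_P = 1.40×2.460 = 3.443.
Fraction of consumed M going to N: r_N/(r_N+r_P) = 0.02126.
C_N = 0.02126·C_{M0}·X = 0.02126×4.19×0.413 = 0.0368 mol/L.

0.0368 mol/L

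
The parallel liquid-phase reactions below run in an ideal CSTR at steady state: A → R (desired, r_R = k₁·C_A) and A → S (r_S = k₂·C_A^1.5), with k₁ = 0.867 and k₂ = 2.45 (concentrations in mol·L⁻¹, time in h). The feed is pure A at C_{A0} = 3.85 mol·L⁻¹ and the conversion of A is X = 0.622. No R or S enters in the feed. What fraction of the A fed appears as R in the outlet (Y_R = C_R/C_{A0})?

0.141

Exit C_A = C_{A0}(1−X) = 3.85×0.378 = 1.455 mol·L⁻¹.
In a CSTR the entire volume is at exit conditions, so r_R = 0.867×1.455 = 1.262 and r_S = 2.45×1.455^1.5 = 4.301.
Fraction of consumed A going to R: r_R/(r_R+r_S) = 0.2268.
C_R = 0.2268·C_{A0}·X = 0.2268×3.85×0.622 = 0.543 mol·L⁻¹; Y_R = C_R/C_{A0} = 0.141.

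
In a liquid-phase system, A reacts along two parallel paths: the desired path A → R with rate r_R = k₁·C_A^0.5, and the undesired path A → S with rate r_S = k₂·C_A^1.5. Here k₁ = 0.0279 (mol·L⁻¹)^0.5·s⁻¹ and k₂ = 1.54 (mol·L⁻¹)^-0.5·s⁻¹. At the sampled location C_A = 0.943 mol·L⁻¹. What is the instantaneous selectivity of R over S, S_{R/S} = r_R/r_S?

S_{R/S} = r_R/r_S = (k₁·C_A^0.5)/(k₂·C_A^1.5) = (k₁/k₂)·C_A⁻¹.
= (0.0279×0.9430^0.5) / (1.54×0.9430^1.5) = 0.02709/1.410 = 0.0192.
The undesired path is higher order in A, so low C_A (CSTR or dilute feed) favours R.

0.0192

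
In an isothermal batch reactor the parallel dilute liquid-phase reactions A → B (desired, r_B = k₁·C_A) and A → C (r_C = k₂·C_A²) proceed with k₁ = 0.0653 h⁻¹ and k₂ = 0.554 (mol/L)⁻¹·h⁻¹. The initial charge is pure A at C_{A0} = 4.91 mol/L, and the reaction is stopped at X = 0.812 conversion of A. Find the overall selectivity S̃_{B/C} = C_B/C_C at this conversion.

0.0488

C_A = C_{A0}(1−X) = 0.9231 mol/L.
Along a PFR/batch, dC_B/dC_A = −r_B/(r_B+r_C) = −k₁/(k₁+k₂·C_A).
Integrating from C_{A0} to C_A: C_B = (0.0653/0.554)·ln[(0.0653+0.554·4.91)/(0.0653+0.554·0.923)] = 0.1179·ln(2.785/0.5767) = 0.1856 mol/L.
C_C = (C_{A0}−C_A)−C_B = 3.801 mol/L; S̃_{B/C} = 0.1856/3.801 = 0.0488.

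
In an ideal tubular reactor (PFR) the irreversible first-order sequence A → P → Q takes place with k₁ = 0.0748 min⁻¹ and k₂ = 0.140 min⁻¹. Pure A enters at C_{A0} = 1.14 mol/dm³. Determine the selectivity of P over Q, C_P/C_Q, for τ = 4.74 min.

2.53

Solving the coupled first-order balances gives C_P(τ) = [k₁/(k₂−k₁)]·C_{A0}·(e^(−k₁τ) − e^(−k₂τ)).
e^(−k₁τ) = e^(−0.0748×4.74) = e^(−0.3546) = 0.7015; e^(−k₂τ) = e^(−0.6636) = 0.5150.
C_P = 0.0748×1.14/(0.140−0.0748) × (0.7015−0.5150) = 1.308×0.1865 = 0.2439 mol/dm³.
C_A = C_{A0}e^(−k₁τ) = 0.7997 mol/dm³, so C_Q = C_{A0}−C_A−C_P = 0.09640 mol/dm³; C_P/C_Q = 2.53.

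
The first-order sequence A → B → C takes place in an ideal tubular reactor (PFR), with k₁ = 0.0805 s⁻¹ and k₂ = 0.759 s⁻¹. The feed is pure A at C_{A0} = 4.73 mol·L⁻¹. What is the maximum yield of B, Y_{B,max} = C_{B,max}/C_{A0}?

0.0813

For a first-order series the maximum intermediate yield is C_{B,max}/C_{A0} = (k₁/k₂)^[k₂/(k₂−k₁)].
= (0.0805/0.759)^(0.759/(0.759−0.0805)) = (0.1061)^(1.119) = 0.08127.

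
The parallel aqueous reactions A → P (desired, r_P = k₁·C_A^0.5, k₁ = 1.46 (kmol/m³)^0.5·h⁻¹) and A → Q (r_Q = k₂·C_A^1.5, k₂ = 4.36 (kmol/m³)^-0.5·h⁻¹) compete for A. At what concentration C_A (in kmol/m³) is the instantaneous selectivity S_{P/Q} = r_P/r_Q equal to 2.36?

S_{P/Q} = (k₁/k₂)·C_A⁻¹ ⇒ C_A = (S·k₂/k₁)^(-1).
= (2.36×4.36/1.46)^(-1) = (7.048)^(-1) = 0.142 kmol/m³.

0.142 kmol/m³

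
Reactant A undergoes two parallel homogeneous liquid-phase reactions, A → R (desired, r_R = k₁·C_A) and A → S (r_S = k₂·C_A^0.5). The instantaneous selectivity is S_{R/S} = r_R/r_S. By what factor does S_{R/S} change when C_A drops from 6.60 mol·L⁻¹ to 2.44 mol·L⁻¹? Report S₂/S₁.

0.608

S_{R/S} = (k₁/k₂)·C_A^0.5, so S₂/S₁ = (C_{A,2}/C_{A,1})^0.5.
= (2.44/6.60)^0.5 = (0.3697)^0.5 = 0.608.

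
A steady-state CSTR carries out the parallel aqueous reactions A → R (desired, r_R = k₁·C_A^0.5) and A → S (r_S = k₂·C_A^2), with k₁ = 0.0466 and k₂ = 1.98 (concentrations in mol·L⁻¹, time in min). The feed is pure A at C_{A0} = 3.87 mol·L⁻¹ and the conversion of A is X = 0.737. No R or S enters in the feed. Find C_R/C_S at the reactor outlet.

Exit C_A = C_{A0}(1−X) = 3.87×0.263 = 1.018 mol·L⁻¹.
In a CSTR the entire volume is at exit conditions, so r_R = 0.0466×1.018^0.5 = 0.04701 and r_S = 1.98×1.018^2 = 2.051.
Overall selectivity = C_R/C_S = r_Rτ/(r_Sτ) = r_R/r_S = 0.0229.

0.0229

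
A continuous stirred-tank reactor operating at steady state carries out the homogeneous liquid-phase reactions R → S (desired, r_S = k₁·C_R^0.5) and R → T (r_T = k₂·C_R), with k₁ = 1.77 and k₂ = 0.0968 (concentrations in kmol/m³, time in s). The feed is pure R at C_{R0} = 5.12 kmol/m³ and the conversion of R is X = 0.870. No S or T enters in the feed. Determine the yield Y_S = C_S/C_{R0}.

Exit C_R = C_{R0}(1−X) = 5.12×0.130 = 0.6656 kmol/m³.
A CSTR operates uniformly at the exit composition, giving r_S = 1.444 and r_T = 0.06443 (each k·C_R^n at C_R = 0.6656).
Fraction of consumed R going to S: r_S/(r_S+r_T) = 0.9573.
C_S = 0.9573·C_{R0}·X = 0.9573×5.12×0.870 = 4.26 kmol/m³; Y_S = C_S/C_{R0} = 0.833.

0.833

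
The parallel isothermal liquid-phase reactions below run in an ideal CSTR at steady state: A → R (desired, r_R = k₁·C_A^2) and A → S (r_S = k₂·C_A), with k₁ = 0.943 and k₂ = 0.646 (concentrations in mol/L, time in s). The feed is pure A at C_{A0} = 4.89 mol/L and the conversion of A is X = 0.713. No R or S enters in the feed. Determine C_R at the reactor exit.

2.34 mol/L

Exit C_A = C_{A0}(1−X) = 4.89×0.287 = 1.403 mol/L.
Rates in a CSTR are evaluated at the outlet concentration: r_R = 0.943×1.403^2 = 1.857, r_S = 0.646×1.403 = 0.9066.
Fraction of consumed A going to R: r_R/(r_R+r_S) = 0.6720.
C_R = 0.6720·C_{A0}·X = 0.6720×4.89×0.713 = 2.34 mol/L.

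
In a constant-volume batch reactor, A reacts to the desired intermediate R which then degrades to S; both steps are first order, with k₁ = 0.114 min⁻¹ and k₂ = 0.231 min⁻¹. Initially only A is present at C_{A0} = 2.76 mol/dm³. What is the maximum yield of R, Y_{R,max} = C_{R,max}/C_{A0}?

0.248

Evaluating C_R at t_opt = ln(k₂/k₁)/(k₂−k₁) gives C_{R,max}/C_{A0} = (k₁/k₂)^[k₂/(k₂−k₁)].
= (0.114/0.231)^(0.231/(0.231−0.114)) = (0.4935)^(1.974) = 0.2480.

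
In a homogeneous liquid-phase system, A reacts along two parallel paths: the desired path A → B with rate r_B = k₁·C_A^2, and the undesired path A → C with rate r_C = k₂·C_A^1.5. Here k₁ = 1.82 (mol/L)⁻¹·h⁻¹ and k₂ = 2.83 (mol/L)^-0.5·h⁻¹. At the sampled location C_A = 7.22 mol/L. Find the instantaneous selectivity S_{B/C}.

S_{B/C} = r_B/r_C = (k₁·C_A^2)/(k₂·C_A^1.5) = (k₁/k₂)·C_A^0.5.
= (1.82×7.220^2) / (2.83×7.220^1.5) = 94.87/54.90 = 1.73.

1.73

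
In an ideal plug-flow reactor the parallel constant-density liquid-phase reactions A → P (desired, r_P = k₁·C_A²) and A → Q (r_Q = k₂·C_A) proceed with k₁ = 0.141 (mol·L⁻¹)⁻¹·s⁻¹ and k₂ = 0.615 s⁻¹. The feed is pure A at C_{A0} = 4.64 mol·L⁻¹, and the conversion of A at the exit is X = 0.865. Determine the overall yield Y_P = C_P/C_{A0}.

0.310

C_A = C_{A0}(1−X) = 0.6264 mol·L⁻¹.
Along a PFR/batch, dC_Q/dC_A = −r_Q/(r_P+r_Q) = −k₂/(k₂+k₁·C_A).
Integrating from C_{A0} to C_A: C_Q = (0.615/0.141)·ln[(0.615+0.141·4.64)/(0.615+0.141·0.626)] = 4.362·ln(1.269/0.7033) = 2.575 mol·L⁻¹.
Then C_P = (C_{A0}−C_A) − C_Q = 4.014 − 2.575 = 1.439 mol·L⁻¹.
Y_P = C_P/C_{A0} = 1.439/4.64 = 0.310.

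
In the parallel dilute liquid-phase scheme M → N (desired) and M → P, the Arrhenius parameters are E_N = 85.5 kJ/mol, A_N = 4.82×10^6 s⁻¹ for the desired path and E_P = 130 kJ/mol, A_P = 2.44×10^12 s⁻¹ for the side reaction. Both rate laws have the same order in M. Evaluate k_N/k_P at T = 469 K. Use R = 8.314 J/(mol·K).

k_N/k_P = (A_N/A_P)·exp[−(E_N−E_P)/(RT)] = (A_N/A_P)·exp[(E_P−E_N)/(RT)].
(E_P−E_N)/(RT) = (130−85.5)×10³/(8.314×469) = 44500/3899 = 11.41.
k_N/k_P = (4.82×10^6/2.44×10^12)·exp(11.41) = 1.975×10^-6 × 90437 = 0.179.
Since E_N < E_P, lowering the temperature improves selectivity toward N.

0.179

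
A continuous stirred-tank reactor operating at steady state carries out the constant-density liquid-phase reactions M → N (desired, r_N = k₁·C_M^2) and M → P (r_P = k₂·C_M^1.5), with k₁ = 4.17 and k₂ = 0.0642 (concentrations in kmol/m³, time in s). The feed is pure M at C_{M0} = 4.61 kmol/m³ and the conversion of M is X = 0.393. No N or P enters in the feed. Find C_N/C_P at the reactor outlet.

Exit C_M = C_{M0}(1−X) = 4.61×0.607 = 2.798 kmol/m³.
Rates in a CSTR are evaluated at the outlet concentration: r_N = 4.17×2.798^2 = 32.65, r_P = 0.0642×2.798^1.5 = 0.3005.
Overall selectivity = C_N/C_P = r_Nτ/(r_Pτ) = r_N/r_P = 109.

109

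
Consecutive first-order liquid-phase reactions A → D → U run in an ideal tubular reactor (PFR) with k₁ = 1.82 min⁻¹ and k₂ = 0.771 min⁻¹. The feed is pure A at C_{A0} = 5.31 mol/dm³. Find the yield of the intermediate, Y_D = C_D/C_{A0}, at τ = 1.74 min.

Solving the coupled first-order balances gives C_D(τ) = [k₁/(k₂−k₁)]·C_{A0}·(e^(−k₁τ) − e^(−k₂τ)).
e^(−k₁τ) = e^(−1.82×1.74) = e^(−3.167) = 0.04214; e^(−k₂τ) = e^(−1.342) = 0.2614.
C_D = 1.82×5.31/(0.771−1.82) × (0.04214−0.2614) = (-9.213)×(-0.2193) = 2.020 mol/dm³.
Y_D = C_D/C_{A0} = 2.020/5.31 = 0.380.

0.380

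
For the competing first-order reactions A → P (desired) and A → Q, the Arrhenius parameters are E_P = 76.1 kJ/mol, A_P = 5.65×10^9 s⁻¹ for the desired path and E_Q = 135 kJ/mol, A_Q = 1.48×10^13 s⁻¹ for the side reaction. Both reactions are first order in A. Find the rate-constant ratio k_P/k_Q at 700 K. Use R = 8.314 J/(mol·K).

9.49

Since both paths have the same order in A, the concentration cancels and S_{P/Q} = k_P/k_Q = (A_P/A_Q)·exp[(E_Q−E_P)/(RT)].
(E_Q−E_P)/(RT) = (135−76.1)×10³/(8.314×700) = 58900/5820 = 10.12.
k_P/k_Q = (5.65×10^9/1.48×10^13)·exp(10.12) = 3.818×10^-4 × 24850 = 9.49.
Since E_P < E_Q, lowering the temperature improves selectivity toward P.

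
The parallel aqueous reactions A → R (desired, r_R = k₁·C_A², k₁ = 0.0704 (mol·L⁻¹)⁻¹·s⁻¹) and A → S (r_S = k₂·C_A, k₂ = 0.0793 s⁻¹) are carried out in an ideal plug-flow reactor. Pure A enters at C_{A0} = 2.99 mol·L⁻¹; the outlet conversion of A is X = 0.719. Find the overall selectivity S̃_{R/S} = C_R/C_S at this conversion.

C_A = C_{A0}(1−X) = 0.8402 mol·L⁻¹.
Along a PFR/batch, dC_S/dC_A = −r_S/(r_R+r_S) = −k₂/(k₂+k₁·C_A).
Integrating from C_{A0} to C_A: C_S = (0.0793/0.0704)·ln[(0.0793+0.0704·2.99)/(0.0793+0.0704·0.840)] = 1.126·ln(0.2898/0.1384) = 0.8321 mol·L⁻¹.
Then C_R = (C_{A0}−C_A) − C_S = 2.150 − 0.8321 = 1.318 mol·L⁻¹.
S̃_{R/S} = C_R/C_S = 1.318/0.8321 = 1.58.

1.58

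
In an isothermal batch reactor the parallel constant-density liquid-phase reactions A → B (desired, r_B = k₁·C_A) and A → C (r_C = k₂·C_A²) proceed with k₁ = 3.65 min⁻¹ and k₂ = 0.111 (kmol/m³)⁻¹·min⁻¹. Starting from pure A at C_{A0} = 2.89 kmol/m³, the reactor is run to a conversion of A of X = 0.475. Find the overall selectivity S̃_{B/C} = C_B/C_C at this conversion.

C_A = C_{A0}(1−X) = 1.517 kmol/m³.
Along a PFR/batch, dC_B/dC_A = −r_B/(r_B+r_C) = −k₁/(k₁+k₂·C_A).
Integrating from C_{A0} to C_A: C_B = (3.65/0.111)·ln[(3.65+0.111·2.89)/(3.65+0.111·1.52)] = 32.88·ln(3.971/3.818) = 1.287 kmol/m³.
C_C = (C_{A0}−C_A)−C_B = 0.08605 kmol/m³; S̃_{B/C} = 1.287/0.08605 = 15.0.

15.0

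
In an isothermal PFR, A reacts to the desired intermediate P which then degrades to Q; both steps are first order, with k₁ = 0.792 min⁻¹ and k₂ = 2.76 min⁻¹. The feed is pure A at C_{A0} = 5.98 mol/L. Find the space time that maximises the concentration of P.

Setting dC_P/dτ = 0 gives τ_opt = ln(k₂/k₁)/(k₂−k₁).
= ln(2.76/0.792)/(2.76−0.792) = ln(3.485)/1.968 = 1.248/1.968 = 0.634 min.

0.634 min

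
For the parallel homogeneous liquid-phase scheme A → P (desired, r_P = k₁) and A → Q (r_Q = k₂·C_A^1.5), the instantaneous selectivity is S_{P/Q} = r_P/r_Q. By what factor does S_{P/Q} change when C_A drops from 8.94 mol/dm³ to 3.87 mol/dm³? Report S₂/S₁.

3.51

S_{P/Q} = (k₁/k₂)·C_A^-1.5, so S₂/S₁ = (C_{A,2}/C_{A,1})^-1.5.
= (3.87/8.94)^(-1.5) = (0.4329)^(-1.5) = 3.51.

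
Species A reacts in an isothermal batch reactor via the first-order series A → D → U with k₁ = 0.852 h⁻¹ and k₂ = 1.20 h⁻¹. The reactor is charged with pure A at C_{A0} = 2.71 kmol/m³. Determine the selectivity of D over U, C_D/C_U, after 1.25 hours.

The intermediate concentration in a first-order A→B→C sequence is C_D = k₁C_{A0}(e^(−k₁t) − e^(−k₂t))/(k₂−k₁).
e^(−k₁t) = e^(−0.852×1.25) = e^(−1.065) = 0.3447; e^(−k₂t) = e^(−1.500) = 0.2231.
C_D = 0.852×2.71/(1.20−0.852) × (0.3447−0.2231) = 6.635×0.1216 = 0.8068 kmol/m³.
C_A = C_{A0}e^(−k₁t) = 0.9342 kmol/m³, so C_U = C_{A0}−C_A−C_D = 0.9690 kmol/m³; C_D/C_U = 0.833.

0.833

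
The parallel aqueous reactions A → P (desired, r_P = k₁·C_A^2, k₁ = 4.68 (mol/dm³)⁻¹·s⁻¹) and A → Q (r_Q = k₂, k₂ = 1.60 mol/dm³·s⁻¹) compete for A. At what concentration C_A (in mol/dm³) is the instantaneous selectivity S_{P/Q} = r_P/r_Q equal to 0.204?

S_{P/Q} = (k₁/k₂)·C_A^2 ⇒ C_A = (S·k₂/k₁)^(0.5).
= (0.204×1.60/4.68)^(0.5) = (0.06974)^(0.5) = 0.264 mol/dm³.

0.264 mol/dm³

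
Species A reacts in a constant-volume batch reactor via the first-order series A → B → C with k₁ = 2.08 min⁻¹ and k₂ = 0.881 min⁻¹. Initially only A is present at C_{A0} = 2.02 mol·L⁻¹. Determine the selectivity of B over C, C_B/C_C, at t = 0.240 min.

8.39

The intermediate concentration in a first-order A→B→C sequence is C_B = k₁C_{A0}(e^(−k₁t) − e^(−k₂t))/(k₂−k₁).
e^(−k₁t) = e^(−2.08×0.240) = e^(−0.4992) = 0.6070; e^(−k₂t) = e^(−0.2114) = 0.8094.
C_B = 2.08×2.02/(0.881−2.08) × (0.6070−0.8094) = (-3.504)×(-0.2024) = 0.7093 mol·L⁻¹.
C_A = C_{A0}e^(−k₁t) = 1.226 mol·L⁻¹, so C_C = C_{A0}−C_A−C_B = 0.08456 mol·L⁻¹; C_B/C_C = 8.39.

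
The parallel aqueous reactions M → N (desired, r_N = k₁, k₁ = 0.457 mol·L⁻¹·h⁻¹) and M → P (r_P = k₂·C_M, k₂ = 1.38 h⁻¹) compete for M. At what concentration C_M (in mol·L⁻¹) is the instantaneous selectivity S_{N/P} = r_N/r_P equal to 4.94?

S_{N/P} = (k₁/k₂)·C_M⁻¹ ⇒ C_M = (S·k₂/k₁)^(-1).
= (4.94×1.38/0.457)^(-1) = (14.92)^(-1) = 0.0670 mol·L⁻¹.

0.0670 mol·L⁻¹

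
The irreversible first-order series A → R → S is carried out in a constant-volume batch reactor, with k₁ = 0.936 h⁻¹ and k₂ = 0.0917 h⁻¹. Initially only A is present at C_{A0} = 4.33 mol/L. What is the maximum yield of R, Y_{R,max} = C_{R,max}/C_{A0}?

Evaluating C_R at t_opt = ln(k₂/k₁)/(k₂−k₁) gives C_{R,max}/C_{A0} = (k₁/k₂)^[k₂/(k₂−k₁)].
= (0.936/0.0917)^(0.0917/(0.0917−0.936)) = (10.21)^(-0.1086) = 0.7770.

0.777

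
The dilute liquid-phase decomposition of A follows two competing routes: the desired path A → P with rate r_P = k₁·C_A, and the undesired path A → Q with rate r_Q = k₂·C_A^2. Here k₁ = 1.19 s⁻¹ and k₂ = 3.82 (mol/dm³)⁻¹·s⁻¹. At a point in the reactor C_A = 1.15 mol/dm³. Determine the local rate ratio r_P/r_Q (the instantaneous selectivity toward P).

0.271

S_{P/Q} = r_P/r_Q = (k₁·C_A)/(k₂·C_A^2) = (k₁/k₂)·C_A⁻¹.
= (1.19×1.150) / (3.82×1.150^2) = 1.368/5.052 = 0.271.
The undesired path is higher order in A, so low C_A (CSTR or dilute feed) favours P.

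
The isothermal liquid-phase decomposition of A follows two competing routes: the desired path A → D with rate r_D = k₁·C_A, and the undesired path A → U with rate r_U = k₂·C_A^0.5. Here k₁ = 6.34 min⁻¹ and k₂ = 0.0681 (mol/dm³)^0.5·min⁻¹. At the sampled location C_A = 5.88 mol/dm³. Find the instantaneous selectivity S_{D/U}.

S_{D/U} = r_D/r_U = (k₁·C_A)/(k₂·C_A^0.5) = (k₁/k₂)·C_A^0.5.
= (6.34×5.880) / (0.0681×5.880^0.5) = 37.28/0.1651 = 226.
Since the desired path is higher order in A, keeping C_A high (PFR or concentrated feed) favours D.

226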